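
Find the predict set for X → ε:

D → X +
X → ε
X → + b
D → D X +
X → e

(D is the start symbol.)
{ '+' }

PREDICT(X → ε) = (FIRST(RHS) \ {ε}) ∪ (FOLLOW(X) if ε ∈ FIRST(RHS), i.e. RHS ⇒* ε)
The right-hand side is ε (FIRST(ε) = { ε }), so the predict set is FOLLOW(X) = { '+' }
PREDICT(X → ε) = { '+' }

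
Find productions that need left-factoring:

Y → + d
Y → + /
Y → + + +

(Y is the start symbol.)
Left-factoring is needed when two productions for the same non-terminal
share a common prefix on the right-hand side.

Productions for Y:
  Y → + d
  Y → + /
  Y → + + +

Found common prefix '+' in productions for Y

Answer: Yes, Y has productions with common prefix '+'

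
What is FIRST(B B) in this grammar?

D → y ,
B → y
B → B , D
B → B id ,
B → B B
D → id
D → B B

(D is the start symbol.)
{ 'y' }

FIRST sets of the non-terminals involved (from the grammar, by fixed-point iteration):
  FIRST(B) = { 'y' }

To compute FIRST(B B), process the symbols left to right:
Symbol B is a non-terminal. Add FIRST(B) \ {ε} = { 'y' }
B is not nullable (ε ∉ FIRST(B)), so stop here.
FIRST(B B) = { 'y' }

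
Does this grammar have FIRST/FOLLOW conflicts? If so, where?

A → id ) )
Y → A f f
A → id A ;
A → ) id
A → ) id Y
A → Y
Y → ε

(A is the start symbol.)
A FIRST/FOLLOW conflict occurs when a non-terminal N has a nullable alternative N → β (β ⇒* ε) and another alternative N → α with FIRST(α) ∩ FOLLOW(N) ≠ ∅: on such a lookahead the parser cannot decide between expanding α and letting N vanish via β.

Nullable non-terminals: A, Y.
FIRST sets used below: FIRST(Y) = { ')', 'f', 'id', ε }, FIRST(A) = { ')', 'f', 'id', ε }

A: nullable alternative(s) A → Y; FOLLOW(A) = { $, ';', 'f' }
  A → id ) ): FIRST \ {ε} = { 'id' } — disjoint from FOLLOW(A)
  A → id A ;: FIRST \ {ε} = { 'id' } — disjoint from FOLLOW(A)
  A → ) id: FIRST \ {ε} = { ')' } — disjoint from FOLLOW(A)
  A → ) id Y: FIRST \ {ε} = { ')' } — disjoint from FOLLOW(A)
  A → Y: FIRST \ {ε} = { ')', 'f', 'id' } — this is the only nullable alternative, skip

Y: nullable alternative(s) Y → ε; FOLLOW(Y) = { $, ';', 'f' }
  Y → A f f: FIRST \ {ε} = { ')', 'f', 'id' } — overlaps FOLLOW(Y) on { 'f' }: CONFLICT
  Y → ε: FIRST \ {ε} = { } — this is the only nullable alternative, skip

So the grammar has 1 FIRST/FOLLOW conflict (marked CONFLICT above).

Answer: Yes. Y → A f f with FOLLOW(Y) on { 'f' }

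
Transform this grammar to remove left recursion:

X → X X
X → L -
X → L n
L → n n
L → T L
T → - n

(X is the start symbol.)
X is directly left-recursive. The standard transformation for
  A → A α₁ | ... | A α_m | β₁ | ... | β_n
is
  A  → β₁ A' | ... | β_n A'
  A' → α₁ A' | ... | α_m A' | ε

X → L - becomes X → L - X'
X → L n becomes X → L n X'
X → X X becomes X' → X X'
Add X' → ε

Productions for other non-terminals are unchanged:
  L → n n
  L → T L
  T → - n

Resulting grammar:
X → L - X'
X → L n X'
X' → X X'
X' → ε
L → n n
L → T L
T → - n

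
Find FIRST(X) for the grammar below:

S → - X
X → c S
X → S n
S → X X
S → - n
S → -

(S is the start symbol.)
{ '-', 'c' }

To compute FIRST(X), examine every production with X on the left-hand side, reading each right-hand side left to right until a non-nullable symbol is reached.

FIRST sets of the other non-terminals involved (by the same procedure, iterated to a fixed point):
  FIRST(S) = { '-', 'c' }

From X → c S:
  - c is a terminal: add 'c' and stop
From X → S n:
  - S is a non-terminal: add FIRST(S) \ {ε} = { '-', 'c' }
    S is not nullable, so stop

Collecting: FIRST(X) = { '-', 'c' }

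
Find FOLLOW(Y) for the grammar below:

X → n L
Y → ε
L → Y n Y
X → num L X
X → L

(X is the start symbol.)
To compute FOLLOW(Y), find every occurrence of Y on a right-hand side N → α Y β: add FIRST(β) \ {ε}, and if β is empty or nullable also add FOLLOW(N). Iterate to a fixed point.

In L → Y n Y: Y is followed by n Y, add FIRST(n Y) \ {ε} = { 'n' }
In L → Y n Y: Y is at the end, add FOLLOW(L)

The FOLLOW sets referred to above (computed the same way, to a fixed point):
  FOLLOW(L) = { $, 'n', 'num' }

Taking the union: FOLLOW(Y) = { $, 'n', 'num' }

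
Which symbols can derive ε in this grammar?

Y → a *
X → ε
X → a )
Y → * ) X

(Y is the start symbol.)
{ 'X' }

ε-productions: X → ε
So X is immediately nullable.
No further non-terminal can be added: every production for the remaining non-terminals contains a terminal or a non-nullable non-terminal.
Nullable = { 'X' }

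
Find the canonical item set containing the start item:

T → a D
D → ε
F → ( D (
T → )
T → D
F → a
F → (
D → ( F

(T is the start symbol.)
First, augment the grammar with T' → T
I₀ = CLOSURE({ [T' → . T] }):
  [T' → . T] has the dot before T: add [T → . a D], [T → . )], [T → . D]
  [T → . D] has the dot before D: add [D → .], [D → . ( F]
No further items can be added.

I₀ = { [D → . ( F], [D → .], [T → . )], [T → . D], [T → . a D], [T' → . T] }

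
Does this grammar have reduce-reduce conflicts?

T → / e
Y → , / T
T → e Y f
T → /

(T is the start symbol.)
A reduce-reduce conflict occurs when an LR(0) state has two complete items [A → α .] and [B → β .] — both call for a reduction, and with no lookahead the parser cannot choose between them.

Augment with T' → T and build the canonical LR(0) collection (I0 = CLOSURE({[T' → . T]}), then GOTO on every symbol after a dot until no new states appear). It has 10 states:
  I0: { [T → . / e], [T → . /], [T → . e Y f], [T' → . T] }  — shift
  I1: { [T → / . e], [T → / .] }  — shift, reduce
  I2: { [T' → T .] }  — accept
  I3: { [T → e . Y f], [Y → . , / T] }  — shift
  I4: { [Y → , . / T] }  — shift
  I5: { [T → e Y . f] }  — shift
  I6: { [T → e Y f .] }  — reduce
  I7: { [T → . / e], [T → . /], [T → . e Y f], [Y → , / . T] }  — shift
  I8: { [Y → , / T .] }  — reduce
  I9: { [T → / e .] }  — reduce

No state contains more than one complete item.

Answer: No reduce-reduce conflicts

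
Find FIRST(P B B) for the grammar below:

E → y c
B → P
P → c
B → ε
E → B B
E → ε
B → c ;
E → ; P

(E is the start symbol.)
FIRST sets of the non-terminals involved (from the grammar, by fixed-point iteration):
  FIRST(P) = { 'c' }

To compute FIRST(P B B), process the symbols left to right:
Symbol P is a non-terminal. Add FIRST(P) \ {ε} = { 'c' }
P is not nullable (ε ∉ FIRST(P)), so stop here.
FIRST(P B B) = { 'c' }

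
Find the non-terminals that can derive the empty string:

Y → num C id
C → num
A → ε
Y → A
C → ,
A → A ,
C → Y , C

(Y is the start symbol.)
{ 'A', 'Y' }

ε-productions: A → ε
So A is immediately nullable.
Y → A: every symbol on the right is nullable, so Y is nullable too.
No further non-terminal can be added: every production for the remaining non-terminals contains a terminal or a non-nullable non-terminal.
Nullable = { 'A', 'Y' }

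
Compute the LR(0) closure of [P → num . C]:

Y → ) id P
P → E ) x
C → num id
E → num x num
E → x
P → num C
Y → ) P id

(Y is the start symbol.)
Start with: [P → num . C]
  [P → num . C] has the dot before C: add [C → . num id]
No further items can be added.

CLOSURE = { [C → . num id], [P → num . C] }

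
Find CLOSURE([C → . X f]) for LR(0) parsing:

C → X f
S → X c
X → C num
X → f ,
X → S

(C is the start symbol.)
{ [C → . X f], [S → . X c], [X → . C num], [X → . S], [X → . f ,] }

Start with: [C → . X f]
  [C → . X f] has the dot before X: add [X → . C num], [X → . f ,], [X → . S]
  [X → . C num] has the dot before C: all C-items already present
  [X → . S] has the dot before S: add [S → . X c]
No further items can be added.

CLOSURE = { [C → . X f], [S → . X c], [X → . C num], [X → . S], [X → . f ,] }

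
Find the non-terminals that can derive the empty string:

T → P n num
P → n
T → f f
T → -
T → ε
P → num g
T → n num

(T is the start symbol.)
A non-terminal is nullable if it can derive ε (the empty string): either it has an ε-production, or it has a production whose right-hand side consists entirely of nullable non-terminals.

ε-productions: T → ε
So T is immediately nullable.
No further non-terminal can be added: every production for the remaining non-terminals contains a terminal or a non-nullable non-terminal.
Nullable = { 'T' }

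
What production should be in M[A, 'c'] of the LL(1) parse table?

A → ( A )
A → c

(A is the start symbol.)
A → c

To find M[A, 'c'], we find productions for A where 'c' is in the predict set (PREDICT(N → α) = (FIRST(α) \ {ε}) ∪ (FOLLOW(N) if α ⇒* ε)).

A → ( A ): PREDICT = { '(' }
A → c: PREDICT = { 'c' }
  'c' is in predict set, so this production goes in M[A, 'c']

M[A, 'c'] = A → c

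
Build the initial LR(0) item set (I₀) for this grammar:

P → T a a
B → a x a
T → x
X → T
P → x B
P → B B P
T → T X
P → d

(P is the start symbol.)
First, augment the grammar with P' → P
I₀ = CLOSURE({ [P' → . P] }):
  [P' → . P] has the dot before P: add [P → . T a a], [P → . x B], [P → . B B P], [P → . d]
  [P → . T a a] has the dot before T: add [T → . x], [T → . T X]
  [P → . B B P] has the dot before B: add [B → . a x a]
No further items can be added.

I₀ = { [B → . a x a], [P → . B B P], [P → . T a a], [P → . d], [P → . x B], [P' → . P], [T → . T X], [T → . x] }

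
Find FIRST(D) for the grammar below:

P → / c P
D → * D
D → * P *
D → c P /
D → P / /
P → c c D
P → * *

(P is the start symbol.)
{ '*', '/', 'c' }

FIRST sets of the other non-terminals involved (by the same procedure, iterated to a fixed point):
  FIRST(P) = { '*', '/', 'c' }

From D → * D:
  - '*' is a terminal: add '*' and stop
From D → * P *:
  - '*' is a terminal: add '*' and stop
From D → c P /:
  - c is a terminal: add 'c' and stop
From D → P / /:
  - P is a non-terminal: add FIRST(P) \ {ε} = { '*', '/', 'c' }
    P is not nullable, so stop

Collecting: FIRST(D) = { '*', '/', 'c' }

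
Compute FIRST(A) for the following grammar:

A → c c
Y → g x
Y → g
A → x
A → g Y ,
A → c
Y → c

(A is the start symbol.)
To compute FIRST(A), examine every production with A on the left-hand side, reading each right-hand side left to right until a non-nullable symbol is reached.

From A → c c:
  - c is a terminal: add 'c' and stop
From A → x:
  - x is a terminal: add 'x' and stop
From A → g Y ,:
  - g is a terminal: add 'g' and stop
From A → c:
  - c is a terminal: add 'c' and stop

Collecting: FIRST(A) = { 'c', 'g', 'x' }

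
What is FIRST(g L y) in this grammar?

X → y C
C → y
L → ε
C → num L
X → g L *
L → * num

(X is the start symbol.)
To compute FIRST(g L y), process the symbols left to right:
Symbol g is a terminal. Add 'g' and stop.
FIRST(g L y) = { 'g' }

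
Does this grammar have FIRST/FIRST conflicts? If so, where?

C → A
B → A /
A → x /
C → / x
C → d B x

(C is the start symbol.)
A FIRST/FIRST conflict occurs when two productions N → α and N → β for the same non-terminal have FIRST(α) ∩ FIRST(β) ≠ ∅ (with ε ∈ FIRST of a nullable right-hand side, so two nullable alternatives also conflict).

FIRST sets of the non-terminals at (or reachable through a nullable prefix from) the front of some alternative:
  FIRST(A) = { 'x' }

Productions for C:
  C → A: FIRST = { 'x' }
  C → / x: FIRST = { '/' }
  C → d B x: FIRST = { 'd' }
B, A have only one production, so no FIRST/FIRST conflict is possible there.

All alternatives of each non-terminal have pairwise disjoint FIRST sets.

Answer: No FIRST/FIRST conflicts.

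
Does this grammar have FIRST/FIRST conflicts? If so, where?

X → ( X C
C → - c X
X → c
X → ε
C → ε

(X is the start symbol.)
No FIRST/FIRST conflicts.

A FIRST/FIRST conflict occurs when two productions N → α and N → β for the same non-terminal have FIRST(α) ∩ FIRST(β) ≠ ∅ (with ε ∈ FIRST of a nullable right-hand side, so two nullable alternatives also conflict).

Productions for X:
  X → ( X C: FIRST = { '(' }
  X → c: FIRST = { 'c' }
  X → ε: FIRST = { ε }
Productions for C:
  C → - c X: FIRST = { '-' }
  C → ε: FIRST = { ε }

All alternatives of each non-terminal have pairwise disjoint FIRST sets.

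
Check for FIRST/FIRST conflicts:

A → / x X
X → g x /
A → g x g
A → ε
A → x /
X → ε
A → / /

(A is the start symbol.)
A FIRST/FIRST conflict occurs when two productions N → α and N → β for the same non-terminal have FIRST(α) ∩ FIRST(β) ≠ ∅ (with ε ∈ FIRST of a nullable right-hand side, so two nullable alternatives also conflict).

Productions for A:
  A → / x X: FIRST = { '/' }
  A → g x g: FIRST = { 'g' }
  A → ε: FIRST = { ε }
  A → x /: FIRST = { 'x' }
  A → / /: FIRST = { '/' }
Productions for X:
  X → g x /: FIRST = { 'g' }
  X → ε: FIRST = { ε }

Conflict for A: A → / x X and A → / /
  Overlap: { '/' }

Answer: Yes. A → '/' x X / A → '/' '/' on { '/' }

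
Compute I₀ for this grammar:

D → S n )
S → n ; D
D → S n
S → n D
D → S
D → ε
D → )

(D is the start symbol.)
First, augment the grammar with D' → D
I₀ = CLOSURE({ [D' → . D] }):
  [D' → . D] has the dot before D: add [D → . S n )], [D → . S n], [D → . S], [D → .], [D → . )]
  [D → . S n )] has the dot before S: add [S → . n ; D], [S → . n D]
No further items can be added.

I₀ = { [D → . )], [D → . S n )], [D → . S n], [D → . S], [D → .], [D' → . D], [S → . n ; D], [S → . n D] }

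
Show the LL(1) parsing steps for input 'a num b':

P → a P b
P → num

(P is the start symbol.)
Stack is shown with the top on the left.

Stack    Input      Action
--------------------------
P $      a num b $  output P → a P b
a P b $  a num b $  match 'a'
P b $    num b $    output P → num
num b $  num b $    match 'num'
b $      b $        match 'b'
$        $          accept

The string is accepted.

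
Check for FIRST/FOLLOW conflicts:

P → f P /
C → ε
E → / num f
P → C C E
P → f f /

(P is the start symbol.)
A FIRST/FOLLOW conflict occurs when a non-terminal N has a nullable alternative N → β (β ⇒* ε) and another alternative N → α with FIRST(α) ∩ FOLLOW(N) ≠ ∅: on such a lookahead the parser cannot decide between expanding α and letting N vanish via β.

Nullable non-terminals: C.
C has a nullable alternative but only one production, so nothing to check.

E, P have no nullable alternative, so no FIRST/FOLLOW check is needed there.

No FIRST/FOLLOW conflicts found.

Answer: No FIRST/FOLLOW conflicts.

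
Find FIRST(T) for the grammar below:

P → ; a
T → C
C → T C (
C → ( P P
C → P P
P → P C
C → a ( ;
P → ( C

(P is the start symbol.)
{ '(', ';', 'a' }

To compute FIRST(T), examine every production with T on the left-hand side, reading each right-hand side left to right until a non-nullable symbol is reached.

FIRST sets of the other non-terminals involved (by the same procedure, iterated to a fixed point):
  FIRST(C) = { '(', ';', 'a' }

From T → C:
  - C is a non-terminal: add FIRST(C) \ {ε} = { '(', ';', 'a' }
    C is not nullable, so stop

Collecting: FIRST(T) = { '(', ';', 'a' }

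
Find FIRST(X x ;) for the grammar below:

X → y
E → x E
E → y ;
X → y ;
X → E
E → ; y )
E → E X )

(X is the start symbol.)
{ ';', 'x', 'y' }

FIRST sets of the non-terminals involved (from the grammar, by fixed-point iteration):
  FIRST(X) = { ';', 'x', 'y' }

To compute FIRST(X x ;), process the symbols left to right:
Symbol X is a non-terminal. Add FIRST(X) \ {ε} = { ';', 'x', 'y' }
X is not nullable (ε ∉ FIRST(X)), so stop here.
FIRST(X x ;) = { ';', 'x', 'y' }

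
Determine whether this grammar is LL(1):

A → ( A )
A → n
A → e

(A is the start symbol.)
For A:
  PREDICT(A → '(' A ')') = { '(' }
  PREDICT(A → n) = { 'n' }
  PREDICT(A → e) = { 'e' }

All predict sets are disjoint. The grammar IS LL(1).

Answer: Yes, the grammar is LL(1).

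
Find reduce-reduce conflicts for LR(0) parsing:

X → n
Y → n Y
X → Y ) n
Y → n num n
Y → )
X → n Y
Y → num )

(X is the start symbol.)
Yes — I7: [X → n Y .] vs [Y → n Y .]

A reduce-reduce conflict occurs when an LR(0) state has two complete items [A → α .] and [B → β .] — both call for a reduction, and with no lookahead the parser cannot choose between them.

Augment with X' → X and build the canonical LR(0) collection (I0 = CLOSURE({[X' → . X]}), then GOTO on every symbol after a dot until no new states appear). It has 14 states:
  I0: { [X → . Y ) n], [X → . n Y], [X → . n], [X' → . X], [Y → . )], [Y → . n Y], [Y → . n num n], [Y → . num )] }  — shift
  I1: { [Y → ) .] }  — reduce
  I2: { [X' → X .] }  — accept
  I3: { [X → Y . ) n] }  — shift
  I4: { [X → n . Y], [X → n .], [Y → . )], [Y → . n Y], [Y → . n num n], [Y → . num )], [Y → n . Y], [Y → n . num n] }  — shift, reduce
  I5: { [Y → num . )] }  — shift
  I6: { [Y → num ) .] }  — reduce
  I7: { [X → n Y .], [Y → n Y .] }  — 2 reduces
  I8: { [Y → . )], [Y → . n Y], [Y → . n num n], [Y → . num )], [Y → n . Y], [Y → n . num n] }  — shift
  I9: { [Y → n num . n], [Y → num . )] }  — shift
  I10: { [Y → n num n .] }  — reduce
  I11: { [Y → n Y .] }  — reduce
  I12: { [X → Y ) . n] }  — shift
  I13: { [X → Y ) n .] }  — reduce

I7 contains complete items [X → n Y .], [Y → n Y .] — reduce-reduce conflict.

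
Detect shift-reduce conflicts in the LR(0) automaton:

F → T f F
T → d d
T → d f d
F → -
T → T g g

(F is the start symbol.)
No shift-reduce conflicts

A shift-reduce conflict occurs when an LR(0) state has both:
  - a complete (reduce) item [A → α .] (dot at the end), and
  - a shift item [B → β . c γ] (dot before a terminal).

Augment with F' → F and build the canonical LR(0) collection (I0 = CLOSURE({[F' → . F]}), then GOTO on every symbol after a dot until no new states appear). It has 12 states:
  I0: { [F → . -], [F → . T f F], [F' → . F], [T → . T g g], [T → . d d], [T → . d f d] }  — shift
  I1: { [F → - .] }  — reduce
  I2: { [F' → F .] }  — accept
  I3: { [F → T . f F], [T → T . g g] }  — shift
  I4: { [T → d . d], [T → d . f d] }  — shift
  I5: { [T → d d .] }  — reduce
  I6: { [T → d f . d] }  — shift
  I7: { [T → d f d .] }  — reduce
  I8: { [F → . -], [F → . T f F], [F → T f . F], [T → . T g g], [T → . d d], [T → . d f d] }  — shift
  I9: { [T → T g . g] }  — shift
  I10: { [T → T g g .] }  — reduce
  I11: { [F → T f F .] }  — reduce

No state contains both a complete item and a shift item.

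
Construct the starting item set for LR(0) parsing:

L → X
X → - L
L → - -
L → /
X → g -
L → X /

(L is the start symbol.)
First, augment the grammar with L' → L
I₀ = CLOSURE({ [L' → . L] }):
  [L' → . L] has the dot before L: add [L → . X], [L → . - -], [L → . /], [L → . X /]
  [L → . X] has the dot before X: add [X → . - L], [X → . g -]
No further items can be added.

I₀ = { [L → . - -], [L → . /], [L → . X /], [L → . X], [L' → . L], [X → . - L], [X → . g -] }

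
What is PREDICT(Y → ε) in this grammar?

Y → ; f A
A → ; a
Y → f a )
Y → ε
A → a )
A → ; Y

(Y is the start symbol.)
{ $ }

PREDICT(Y → ε) = (FIRST(RHS) \ {ε}) ∪ (FOLLOW(Y) if ε ∈ FIRST(RHS), i.e. RHS ⇒* ε)
The right-hand side is ε (FIRST(ε) = { ε }), so the predict set is FOLLOW(Y) = { $ }
PREDICT(Y → ε) = { $ }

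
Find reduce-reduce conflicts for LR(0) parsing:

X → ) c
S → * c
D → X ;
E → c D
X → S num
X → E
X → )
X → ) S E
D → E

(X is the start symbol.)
A reduce-reduce conflict occurs when an LR(0) state has two complete items [A → α .] and [B → β .] — both call for a reduction, and with no lookahead the parser cannot choose between them.

Augment with X' → X and build the canonical LR(0) collection (I0 = CLOSURE({[X' → . X]}), then GOTO on every symbol after a dot until no new states appear). It has 16 states:
  I0: { [E → . c D], [S → . * c], [X → . ) S E], [X → . ) c], [X → . )], [X → . E], [X → . S num], [X' → . X] }  — shift
  I1: { [S → . * c], [X → ) . S E], [X → ) . c], [X → ) .] }  — shift, reduce
  I2: { [S → * . c] }  — shift
  I3: { [X → E .] }  — reduce
  I4: { [X → S . num] }  — shift
  I5: { [X' → X .] }  — accept
  I6: { [D → . E], [D → . X ;], [E → . c D], [E → c . D], [S → . * c], [X → . ) S E], [X → . ) c], [X → . )], [X → . E], [X → . S num] }  — shift
  I7: { [E → c D .] }  — reduce
  I8: { [D → E .], [X → E .] }  — 2 reduces
  I9: { [D → X . ;] }  — shift
  I10: { [D → X ; .] }  — reduce
  I11: { [X → S num .] }  — reduce
  I12: { [S → * c .] }  — reduce
  I13: { [E → . c D], [X → ) S . E] }  — shift
  I14: { [X → ) c .] }  — reduce
  I15: { [X → ) S E .] }  — reduce

I8 contains complete items [D → E .], [X → E .] — reduce-reduce conflict.

Answer: Yes — I8: [D → E .] vs [X → E .]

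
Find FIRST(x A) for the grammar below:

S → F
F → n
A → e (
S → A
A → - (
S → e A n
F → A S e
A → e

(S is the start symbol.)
{ 'x' }

To compute FIRST(x A), process the symbols left to right:
Symbol x is a terminal. Add 'x' and stop.
FIRST(x A) = { 'x' }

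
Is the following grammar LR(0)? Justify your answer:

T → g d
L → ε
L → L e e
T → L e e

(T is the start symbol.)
No. Shift-reduce conflict between [L → .] and [T → . g d]

A grammar is LR(0) if no state in the canonical LR(0) collection has:
  - both a shift item (dot before a terminal) and a complete item (shift-reduce conflict), or
  - two or more complete items (reduce-reduce conflict; the accept item [T' → T .] counts as a complete item here).

Augment with T' → T and build the canonical LR(0) collection (I0 = CLOSURE({[T' → . T]}), then GOTO on every symbol after a dot until no new states appear). It has 7 states:
  I0: { [L → . L e e], [L → .], [T → . L e e], [T → . g d], [T' → . T] }  — shift, reduce
  I1: { [L → L . e e], [T → L . e e] }  — shift
  I2: { [T' → T .] }  — accept
  I3: { [T → g . d] }  — shift
  I4: { [T → g d .] }  — reduce
  I5: { [L → L e . e], [T → L e . e] }  — shift
  I6: { [L → L e e .], [T → L e e .] }  — 2 reduces

Conflict in state I0:
  Shift-reduce conflict between [L → .] and [T → . g d]
So the grammar is NOT LR(0).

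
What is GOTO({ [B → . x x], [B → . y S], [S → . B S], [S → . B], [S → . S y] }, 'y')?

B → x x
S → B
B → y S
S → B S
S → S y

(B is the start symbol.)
GOTO(I, 'y') = CLOSURE({ [A → αX.β] : [A → α.Xβ] ∈ I, X = 'y' })

Items with dot before 'y', with the dot advanced:
  [B → . y S] → [B → y . S]
Closure of the advanced items:
  [B → y . S] has the dot before S: add [S → . B], [S → . B S], [S → . S y]
  [S → . B] has the dot before B: add [B → . x x], [B → . y S]

GOTO = { [B → . x x], [B → . y S], [B → y . S], [S → . B S], [S → . B], [S → . S y] }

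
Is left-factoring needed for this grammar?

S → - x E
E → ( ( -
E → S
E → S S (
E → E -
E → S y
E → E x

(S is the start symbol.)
Yes, E has productions with common prefix 'S'; E has productions with common prefix 'E'

Left-factoring is needed when two productions for the same non-terminal
share a common prefix on the right-hand side.

Productions for E:
  E → ( ( -
  E → S
  E → S S (
  E → E -
  E → S y
  E → E x

Found common prefix 'S' in productions for E
Found common prefix 'E' in productions for E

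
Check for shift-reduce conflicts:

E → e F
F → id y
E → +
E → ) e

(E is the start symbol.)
No shift-reduce conflicts

A shift-reduce conflict occurs when an LR(0) state has both:
  - a complete (reduce) item [A → α .] (dot at the end), and
  - a shift item [B → β . c γ] (dot before a terminal).

Augment with E' → E and build the canonical LR(0) collection (I0 = CLOSURE({[E' → . E]}), then GOTO on every symbol after a dot until no new states appear). It has 9 states:
  I0: { [E → . ) e], [E → . +], [E → . e F], [E' → . E] }  — shift
  I1: { [E → ) . e] }  — shift
  I2: { [E → + .] }  — reduce
  I3: { [E' → E .] }  — accept
  I4: { [E → e . F], [F → . id y] }  — shift
  I5: { [E → e F .] }  — reduce
  I6: { [F → id . y] }  — shift
  I7: { [F → id y .] }  — reduce
  I8: { [E → ) e .] }  — reduce

No state contains both a complete item and a shift item.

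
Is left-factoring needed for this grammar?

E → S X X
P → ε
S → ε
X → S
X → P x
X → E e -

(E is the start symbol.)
No, left-factoring is not needed

Left-factoring is needed when two productions for the same non-terminal
share a common prefix on the right-hand side.

Productions for X:
  X → S
  X → P x
  X → E e -

No common prefixes found.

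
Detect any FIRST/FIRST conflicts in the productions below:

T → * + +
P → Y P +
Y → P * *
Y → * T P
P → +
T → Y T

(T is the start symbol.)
FIRST sets of the non-terminals at (or reachable through a nullable prefix from) the front of some alternative:
  FIRST(Y) = { '*', '+' }
  FIRST(P) = { '*', '+' }

Productions for T:
  T → * + +: FIRST = { '*' }
  T → Y T: FIRST = { '*', '+' }
Productions for P:
  P → Y P +: FIRST = { '*', '+' }
  P → +: FIRST = { '+' }
Productions for Y:
  Y → P * *: FIRST = { '*', '+' }
  Y → * T P: FIRST = { '*' }

Conflict for T: T → * + + and T → Y T
  Overlap: { '*' }
Conflict for P: P → Y P + and P → +
  Overlap: { '+' }
Conflict for Y: Y → P * * and Y → * T P
  Overlap: { '*' }

Answer: Yes. T → '*' '+' '+' / T → Y T on { '*' }; P → Y P '+' / P → '+' on { '+' }; Y → P '*' '*' / Y → '*' T P on { '*' }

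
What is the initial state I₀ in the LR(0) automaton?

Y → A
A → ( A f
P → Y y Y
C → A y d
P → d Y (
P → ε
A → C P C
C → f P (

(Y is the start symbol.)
First, augment the grammar with Y' → Y
I₀ = CLOSURE({ [Y' → . Y] }):
  [Y' → . Y] has the dot before Y: add [Y → . A]
  [Y → . A] has the dot before A: add [A → . ( A f], [A → . C P C]
  [A → . C P C] has the dot before C: add [C → . A y d], [C → . f P (]
No further items can be added.

I₀ = { [A → . ( A f], [A → . C P C], [C → . A y d], [C → . f P (], [Y → . A], [Y' → . Y] }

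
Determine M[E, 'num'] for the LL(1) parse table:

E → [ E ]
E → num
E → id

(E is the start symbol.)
E → num

To find M[E, 'num'], we find productions for E where 'num' is in the predict set (PREDICT(N → α) = (FIRST(α) \ {ε}) ∪ (FOLLOW(N) if α ⇒* ε)).

E → [ E ]: PREDICT = { '[' }
E → num: PREDICT = { 'num' }
  'num' is in predict set, so this production goes in M[E, 'num']
E → id: PREDICT = { 'id' }

M[E, 'num'] = E → num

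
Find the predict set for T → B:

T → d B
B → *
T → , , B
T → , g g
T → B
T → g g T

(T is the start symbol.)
{ '*' }

PREDICT(T → B) = (FIRST(RHS) \ {ε}) ∪ (FOLLOW(T) if ε ∈ FIRST(RHS), i.e. RHS ⇒* ε)
FIRST(B) = { '*' }
FIRST(B) = { '*' }
ε ∉ FIRST(B), so FOLLOW(T) is not added.
PREDICT(T → B) = { '*' }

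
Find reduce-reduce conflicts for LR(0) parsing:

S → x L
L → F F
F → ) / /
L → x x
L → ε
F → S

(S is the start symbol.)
A reduce-reduce conflict occurs when an LR(0) state has two complete items [A → α .] and [B → β .] — both call for a reduction, and with no lookahead the parser cannot choose between them.

Augment with S' → S and build the canonical LR(0) collection (I0 = CLOSURE({[S' → . S]}), then GOTO on every symbol after a dot until no new states appear). It has 12 states:
  I0: { [S → . x L], [S' → . S] }  — shift
  I1: { [S' → S .] }  — accept
  I2: { [F → . ) / /], [F → . S], [L → . F F], [L → . x x], [L → .], [S → . x L], [S → x . L] }  — shift, reduce
  I3: { [F → ) . / /] }  — shift
  I4: { [F → . ) / /], [F → . S], [L → F . F], [S → . x L] }  — shift
  I5: { [S → x L .] }  — reduce
  I6: { [F → S .] }  — reduce
  I7: { [F → . ) / /], [F → . S], [L → . F F], [L → . x x], [L → .], [L → x . x], [S → . x L], [S → x . L] }  — shift, reduce
  I8: { [F → . ) / /], [F → . S], [L → . F F], [L → . x x], [L → .], [L → x . x], [L → x x .], [S → . x L], [S → x . L] }  — shift, 2 reduces
  I9: { [L → F F .] }  — reduce
  I10: { [F → ) / . /] }  — shift
  I11: { [F → ) / / .] }  — reduce

I8 contains complete items [L → .], [L → x x .] — reduce-reduce conflict.

Answer: Yes — I8: [L → .] vs [L → x x .]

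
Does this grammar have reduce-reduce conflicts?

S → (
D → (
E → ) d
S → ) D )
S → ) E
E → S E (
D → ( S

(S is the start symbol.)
Yes — I4: [D → ( .] vs [S → ( .]

A reduce-reduce conflict occurs when an LR(0) state has two complete items [A → α .] and [B → β .] — both call for a reduction, and with no lookahead the parser cannot choose between them.

Augment with S' → S and build the canonical LR(0) collection (I0 = CLOSURE({[S' → . S]}), then GOTO on every symbol after a dot until no new states appear). It has 14 states:
  I0: { [S → . (], [S → . ) D )], [S → . ) E], [S' → . S] }  — shift
  I1: { [S → ( .] }  — reduce
  I2: { [D → . ( S], [D → . (], [E → . ) d], [E → . S E (], [S → ) . D )], [S → ) . E], [S → . (], [S → . ) D )], [S → . ) E] }  — shift
  I3: { [S' → S .] }  — accept
  I4: { [D → ( . S], [D → ( .], [S → ( .], [S → . (], [S → . ) D )], [S → . ) E] }  — shift, 2 reduces
  I5: { [D → . ( S], [D → . (], [E → ) . d], [E → . ) d], [E → . S E (], [S → ) . D )], [S → ) . E], [S → . (], [S → . ) D )], [S → . ) E] }  — shift
  I6: { [S → ) D . )] }  — shift
  I7: { [S → ) E .] }  — reduce
  I8: { [E → . ) d], [E → . S E (], [E → S . E (], [S → . (], [S → . ) D )], [S → . ) E] }  — shift
  I9: { [E → S E . (] }  — shift
  I10: { [E → S E ( .] }  — reduce
  I11: { [S → ) D ) .] }  — reduce
  I12: { [E → ) d .] }  — reduce
  I13: { [D → ( S .] }  — reduce

I4 contains complete items [D → ( .], [S → ( .] — reduce-reduce conflict.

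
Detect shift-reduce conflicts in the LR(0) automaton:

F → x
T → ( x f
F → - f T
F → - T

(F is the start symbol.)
Augment with F' → F and build the canonical LR(0) collection (I0 = CLOSURE({[F' → . F]}), then GOTO on every symbol after a dot until no new states appear). It has 10 states:
  I0: { [F → . - T], [F → . - f T], [F → . x], [F' → . F] }  — shift
  I1: { [F → - . T], [F → - . f T], [T → . ( x f] }  — shift
  I2: { [F' → F .] }  — accept
  I3: { [F → x .] }  — reduce
  I4: { [T → ( . x f] }  — shift
  I5: { [F → - T .] }  — reduce
  I6: { [F → - f . T], [T → . ( x f] }  — shift
  I7: { [F → - f T .] }  — reduce
  I8: { [T → ( x . f] }  — shift
  I9: { [T → ( x f .] }  — reduce

No state contains both a complete item and a shift item.

Answer: No shift-reduce conflicts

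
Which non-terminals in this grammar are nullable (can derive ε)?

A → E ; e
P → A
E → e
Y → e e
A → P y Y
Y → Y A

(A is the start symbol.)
A non-terminal is nullable if it can derive ε (the empty string): either it has an ε-production, or it has a production whose right-hand side consists entirely of nullable non-terminals.

There are no ε-productions, so no non-terminal can derive ε.
No non-terminals are nullable.

Answer: None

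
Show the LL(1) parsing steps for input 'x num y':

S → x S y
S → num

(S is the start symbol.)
LL(1) parsing maintains a stack (initially the start symbol over $) and the input. At each step: if the stack top is a terminal, match it against the current input token; if it is a non-terminal N, replace it with the RHS of M[N, lookahead] (the unique production whose predict set contains the lookahead).

Stack is shown with the top on the left.

Stack    Input      Action
--------------------------
S $      x num y $  output S → x S y
x S y $  x num y $  match 'x'
S y $    num y $    output S → num
num y $  num y $    match 'num'
y $      y $        match 'y'
$        $          accept

The string is accepted.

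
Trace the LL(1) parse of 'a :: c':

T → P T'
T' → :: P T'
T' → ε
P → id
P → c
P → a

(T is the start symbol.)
LL(1) parsing maintains a stack (initially the start symbol over $) and the input. At each step: if the stack top is a terminal, match it against the current input token; if it is a non-terminal N, replace it with the RHS of M[N, lookahead] (the unique production whose predict set contains the lookahead).

Stack is shown with the top on the left.

Stack      Input     Action
---------------------------
T $        a :: c $  output T → P T'
P T' $     a :: c $  output P → a
a T' $     a :: c $  match 'a'
T' $       :: c $    output T' → :: P T'
:: P T' $  :: c $    match '::'
P T' $     c $       output P → c
c T' $     c $       match 'c'
T' $       $         output T' → ε
$          $         accept

The string is accepted.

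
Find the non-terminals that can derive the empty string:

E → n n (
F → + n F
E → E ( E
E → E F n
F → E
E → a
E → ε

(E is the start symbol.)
{ 'E', 'F' }

A non-terminal is nullable if it can derive ε (the empty string): either it has an ε-production, or it has a production whose right-hand side consists entirely of nullable non-terminals.

ε-productions: E → ε
So E is immediately nullable.
F → E: every symbol on the right is nullable, so F is nullable too.
Every non-terminal is now nullable.
Nullable = { 'E', 'F' }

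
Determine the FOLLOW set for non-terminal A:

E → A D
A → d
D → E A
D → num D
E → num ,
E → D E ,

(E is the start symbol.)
{ $, ',', 'd', 'num' }

To compute FOLLOW(A), find every occurrence of A on a right-hand side N → α A β: add FIRST(β) \ {ε}, and if β is empty or nullable also add FOLLOW(N). Iterate to a fixed point.

In E → A D: A is followed by D, add FIRST(D) \ {ε} = { 'd', 'num' }
In D → E A: A is at the end, add FOLLOW(D)

The FOLLOW sets referred to above (computed the same way, to a fixed point):
  FOLLOW(D) = { $, ',', 'd', 'num' }

Taking the union: FOLLOW(A) = { $, ',', 'd', 'num' }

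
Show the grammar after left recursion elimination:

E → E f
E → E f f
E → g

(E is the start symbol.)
E → g E'
E' → f E'
E' → f f E'
E' → ε

E is directly left-recursive. The standard transformation for
  A → A α₁ | ... | A α_m | β₁ | ... | β_n
is
  A  → β₁ A' | ... | β_n A'
  A' → α₁ A' | ... | α_m A' | ε

E → g becomes E → g E'
E → E f becomes E' → f E'
E → E f f becomes E' → f f E'
Add E' → ε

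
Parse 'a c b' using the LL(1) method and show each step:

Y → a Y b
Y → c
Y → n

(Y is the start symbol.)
Stack is shown with the top on the left.

Stack    Input    Action
------------------------
Y $      a c b $  output Y → a Y b
a Y b $  a c b $  match 'a'
Y b $    c b $    output Y → c
c b $    c b $    match 'c'
b $      b $      match 'b'
$        $        accept

The string is accepted.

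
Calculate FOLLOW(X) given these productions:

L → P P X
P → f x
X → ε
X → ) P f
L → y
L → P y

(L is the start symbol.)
{ $ }

To compute FOLLOW(X), find every occurrence of X on a right-hand side N → α X β: add FIRST(β) \ {ε}, and if β is empty or nullable also add FOLLOW(N). Iterate to a fixed point.

In L → P P X: X is at the end, add FOLLOW(L)

The FOLLOW sets referred to above (computed the same way, to a fixed point):
  FOLLOW(L) = { $ }

Taking the union: FOLLOW(X) = { $ }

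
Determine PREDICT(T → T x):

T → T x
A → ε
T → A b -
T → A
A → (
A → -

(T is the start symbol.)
{ '(', '-', 'b', 'x' }

PREDICT(T → T x) = (FIRST(RHS) \ {ε}) ∪ (FOLLOW(T) if ε ∈ FIRST(RHS), i.e. RHS ⇒* ε)
FIRST(T) = { '(', '-', 'b', 'x', ε }
FIRST(T x) = { '(', '-', 'b', 'x' }
ε ∉ FIRST(T x), so FOLLOW(T) is not added.
PREDICT(T → T x) = { '(', '-', 'b', 'x' }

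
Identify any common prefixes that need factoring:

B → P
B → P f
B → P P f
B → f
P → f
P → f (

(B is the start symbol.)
Left-factoring is needed when two productions for the same non-terminal
share a common prefix on the right-hand side.

Productions for B:
  B → P
  B → P f
  B → P P f
  B → f
Productions for P:
  P → f
  P → f (

Found common prefix 'P' in productions for B
Found common prefix 'f' in productions for P

Answer: Yes, B has productions with common prefix 'P'; P has productions with common prefix 'f'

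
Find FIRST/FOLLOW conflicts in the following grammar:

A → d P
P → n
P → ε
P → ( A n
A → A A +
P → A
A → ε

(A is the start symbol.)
Yes. A → d P with FOLLOW(A) on { 'd' }; A → A A '+' with FOLLOW(A) on { '+', 'd' }; P → n with FOLLOW(P) on { 'n' }; P → A with FOLLOW(P) on { '+', 'd' }

Nullable non-terminals: A, P.
FIRST sets used below: FIRST(A) = { '+', 'd', ε }

A: nullable alternative(s) A → ε; FOLLOW(A) = { $, '+', 'd', 'n' }
  A → d P: FIRST \ {ε} = { 'd' } — overlaps FOLLOW(A) on { 'd' }: CONFLICT
  A → A A +: FIRST \ {ε} = { '+', 'd' } — overlaps FOLLOW(A) on { '+', 'd' }: CONFLICT
  A → ε: FIRST \ {ε} = { } — this is the only nullable alternative, skip

P: nullable alternative(s) P → ε, P → A; FOLLOW(P) = { $, '+', 'd', 'n' }
  P → n: FIRST \ {ε} = { 'n' } — overlaps FOLLOW(P) on { 'n' }: CONFLICT
  P → ε: FIRST \ {ε} = { } — disjoint from FOLLOW(P)
  P → ( A n: FIRST \ {ε} = { '(' } — disjoint from FOLLOW(P)
  P → A: FIRST \ {ε} = { '+', 'd' } — overlaps FOLLOW(P) on { '+', 'd' }: CONFLICT

So the grammar has 4 FIRST/FOLLOW conflicts (marked CONFLICT above).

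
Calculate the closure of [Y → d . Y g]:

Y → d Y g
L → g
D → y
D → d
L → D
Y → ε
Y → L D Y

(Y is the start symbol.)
{ [D → . d], [D → . y], [L → . D], [L → . g], [Y → . L D Y], [Y → . d Y g], [Y → .], [Y → d . Y g] }

Start with: [Y → d . Y g]
  [Y → d . Y g] has the dot before Y: add [Y → . d Y g], [Y → .], [Y → . L D Y]
  [Y → . L D Y] has the dot before L: add [L → . g], [L → . D]
  [L → . D] has the dot before D: add [D → . y], [D → . d]
No further items can be added.

CLOSURE = { [D → . d], [D → . y], [L → . D], [L → . g], [Y → . L D Y], [Y → . d Y g], [Y → .], [Y → d . Y g] }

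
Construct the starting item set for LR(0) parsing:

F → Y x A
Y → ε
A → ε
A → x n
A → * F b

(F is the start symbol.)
First, augment the grammar with F' → F
I₀ = CLOSURE({ [F' → . F] }):
  [F' → . F] has the dot before F: add [F → . Y x A]
  [F → . Y x A] has the dot before Y: add [Y → .]
No further items can be added.

I₀ = { [F → . Y x A], [F' → . F], [Y → .] }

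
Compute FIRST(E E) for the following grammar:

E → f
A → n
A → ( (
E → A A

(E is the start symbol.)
{ '(', 'f', 'n' }

FIRST sets of the non-terminals involved (from the grammar, by fixed-point iteration):
  FIRST(E) = { '(', 'f', 'n' }

To compute FIRST(E E), process the symbols left to right:
Symbol E is a non-terminal. Add FIRST(E) \ {ε} = { '(', 'f', 'n' }
E is not nullable (ε ∉ FIRST(E)), so stop here.
FIRST(E E) = { '(', 'f', 'n' }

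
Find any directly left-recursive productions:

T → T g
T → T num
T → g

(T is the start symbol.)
Direct left recursion occurs when N → N α for some non-terminal N (the right-hand side begins with the left-hand side itself).

T → T g: LEFT RECURSIVE (starts with T)
T → T num: LEFT RECURSIVE (starts with T)
T → g: starts with g

The grammar has direct left recursion on: T.

Answer: Yes, T is left-recursive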